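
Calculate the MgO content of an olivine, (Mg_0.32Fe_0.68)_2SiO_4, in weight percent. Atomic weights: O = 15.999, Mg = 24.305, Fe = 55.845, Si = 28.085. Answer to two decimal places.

Molar mass of (Mg_0.32Fe_0.68)_2SiO_4 = 0.64·24.305 + 1.36·55.845 + 1·28.085 + 4·15.999 = 183.585 g/mol.
Each formula unit contains 0.64 Mg, equivalent to 0.64/1 = 0.6400 mol MgO.
M(MgO) = 1×24.305 + 1×15.999 = 40.304 g/mol.
Mass of MgO per formula unit = 0.6400 × 40.304 = 25.795 g.
MgO wt% = 25.795 / 183.585 × 100 = 14.05%.

14.05 wt%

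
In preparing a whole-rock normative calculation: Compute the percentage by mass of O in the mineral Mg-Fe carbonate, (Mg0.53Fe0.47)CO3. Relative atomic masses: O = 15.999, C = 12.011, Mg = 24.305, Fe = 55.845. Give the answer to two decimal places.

48.41 wt%

M((Mg0.53Fe0.47)CO3) = 99.137 g/mol.
O contributes 3 × 15.999 = 47.997 g per mole.
47.997/99.137 = 0.4841 → 48.41%.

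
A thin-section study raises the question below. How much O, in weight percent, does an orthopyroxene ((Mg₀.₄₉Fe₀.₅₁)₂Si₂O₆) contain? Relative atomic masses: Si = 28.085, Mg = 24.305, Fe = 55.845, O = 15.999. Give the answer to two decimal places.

Molar mass of (Mg₀.₄₉Fe₀.₅₁)₂Si₂O₆: 0.98·24.305 + 1.02·55.845 + 2·28.085 + 6·15.999 = 232.945 g/mol.
Mass of O per formula unit: 6 × 15.999 = 95.994 g.
Weight fraction O = 95.994 / 232.945 = 0.4121.

41.21 weight percent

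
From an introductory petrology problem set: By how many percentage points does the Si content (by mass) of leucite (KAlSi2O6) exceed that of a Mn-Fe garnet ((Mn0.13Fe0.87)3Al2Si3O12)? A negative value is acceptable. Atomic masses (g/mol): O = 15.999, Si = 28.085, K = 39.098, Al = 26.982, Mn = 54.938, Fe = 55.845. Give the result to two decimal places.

M(KAlSi2O6) = 218.244 g/mol, so wt% Si = 56.170/218.244 × 100 = 25.74%.
M((Mn0.13Fe0.87)3Al2Si3O12) = 497.388 g/mol, so wt% Si = 84.255/497.388 × 100 = 16.94%.
25.74 − 16.94 = 8.80 pp.

8.80 percentage points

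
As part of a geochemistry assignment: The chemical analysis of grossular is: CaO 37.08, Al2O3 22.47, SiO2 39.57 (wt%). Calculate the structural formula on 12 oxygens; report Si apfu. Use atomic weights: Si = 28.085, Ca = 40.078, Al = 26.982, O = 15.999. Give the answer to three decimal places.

CaO: 37.08/56.077 = 0.66123 mol → 0.66123 mol Ca, 0.66123 mol O.
Al2O3: 22.47/101.961 = 0.22038 mol → 0.44076 mol Al, 0.66114 mol O.
SiO2: 39.57/60.083 = 0.65859 mol → 0.65859 mol Si, 1.31718 mol O.
Total oxygen = 2.63955 mol. Normalization factor = 12/2.63955 = 4.54623.
Si per 12 O = 0.65859 × 4.54623 = 2.994.

2.994 Si apfu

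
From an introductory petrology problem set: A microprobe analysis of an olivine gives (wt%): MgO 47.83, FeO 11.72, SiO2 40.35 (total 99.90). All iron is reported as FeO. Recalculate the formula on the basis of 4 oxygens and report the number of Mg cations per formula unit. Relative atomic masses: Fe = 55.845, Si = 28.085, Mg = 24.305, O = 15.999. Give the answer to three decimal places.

47.83 wt% MgO ÷ 40.304 g/mol = 1.18673 mol, giving 1.18673 Mg and 1.18673 O.
11.72 wt% FeO ÷ 71.844 g/mol = 0.16313 mol, giving 0.16313 Fe and 0.16313 O.
40.35 wt% SiO2 ÷ 60.083 g/mol = 0.67157 mol, giving 0.67157 Si and 1.34314 O.
Oxygen sums to 2.69300; scaling by 4/2.69300 = 1.48533 puts the formula on 4 O.
Mg: 1.18673 × 1.48533 = 1.763 atoms per formula unit.

1.763 Mg apfu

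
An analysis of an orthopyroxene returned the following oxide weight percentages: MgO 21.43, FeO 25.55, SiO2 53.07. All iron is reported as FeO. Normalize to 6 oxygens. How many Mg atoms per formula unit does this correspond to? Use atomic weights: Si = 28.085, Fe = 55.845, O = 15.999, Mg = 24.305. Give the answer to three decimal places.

21.43 wt% MgO ÷ 40.304 g/mol = 0.53171 mol, giving 0.53171 Mg and 0.53171 O.
25.55 wt% FeO ÷ 71.844 g/mol = 0.35563 mol, giving 0.35563 Fe and 0.35563 O.
53.07 wt% SiO2 ÷ 60.083 g/mol = 0.88328 mol, giving 0.88328 Si and 1.76656 O.
Oxygen sums to 2.65390; scaling by 6/2.65390 = 2.26082 puts the formula on 6 O.
Mg: 0.53171 × 2.26082 = 1.202 atoms per formula unit.

1.202 Mg apfu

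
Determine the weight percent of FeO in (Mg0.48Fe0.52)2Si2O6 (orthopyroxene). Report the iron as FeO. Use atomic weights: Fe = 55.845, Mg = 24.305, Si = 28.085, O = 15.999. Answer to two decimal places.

M((Mg0.48Fe0.52)2Si2O6) = 233.576 g/mol; M(FeO) = 71.844 g/mol.
Moles FeO per formula unit = 1.04 Fe ÷ 1 = 1.0400.
FeO fraction = (1.0400 × 71.844) / 233.576 = 74.718/233.576 = 0.3199.

31.99 wt%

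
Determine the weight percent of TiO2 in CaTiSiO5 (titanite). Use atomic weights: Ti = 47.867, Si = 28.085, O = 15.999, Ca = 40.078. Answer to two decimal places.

40.74 wt%

Formula mass = 196.025 g/mol.
1 Ti → 1.0000 mol TiO2 per formula unit; M(TiO2) = 79.865, so TiO2 mass = 79.865 g.
79.865/196.025 × 100 = 40.74 wt%.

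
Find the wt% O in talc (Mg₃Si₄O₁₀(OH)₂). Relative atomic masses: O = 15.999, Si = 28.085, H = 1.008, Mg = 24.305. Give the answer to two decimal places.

Formula mass = 3×24.305 + 4×28.085 + 12×15.999 + 2×1.008 = 379.259 g/mol, of which 191.988 g is O.
So O makes up 191.988/379.259 = 0.5062 of the mass, i.e. 50.62%.

50.62 weight percent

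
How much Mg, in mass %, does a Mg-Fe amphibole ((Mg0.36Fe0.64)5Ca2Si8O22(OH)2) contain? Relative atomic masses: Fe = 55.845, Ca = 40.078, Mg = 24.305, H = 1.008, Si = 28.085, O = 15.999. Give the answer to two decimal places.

Formula mass = 1.80·24.305 + 3.20·55.845 + 2·40.078 + 8·28.085 + 24·15.999 + 2·1.008 = 913.281 g/mol, of which 43.749 g is Mg.
So Mg makes up 43.749/913.281 = 0.0479 of the mass, i.e. 4.79%.

4.79 mass %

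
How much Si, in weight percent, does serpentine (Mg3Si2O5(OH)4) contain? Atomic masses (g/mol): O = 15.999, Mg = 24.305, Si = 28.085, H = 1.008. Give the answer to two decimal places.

Formula mass = 3·24.305 + 2·28.085 + 9·15.999 + 4·1.008 = 277.108 g/mol, of which 56.170 g is Si.
So Si makes up 56.170/277.108 = 0.2027 of the mass, i.e. 20.27%.

20.27 weight percent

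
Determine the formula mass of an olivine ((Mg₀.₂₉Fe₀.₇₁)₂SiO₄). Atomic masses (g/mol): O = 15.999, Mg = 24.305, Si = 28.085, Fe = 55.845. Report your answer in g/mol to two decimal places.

The formula mass is the sum 0.58*24.305 + 1.42*55.845 + 1*28.085 + 4*15.999.

185.48 g/mol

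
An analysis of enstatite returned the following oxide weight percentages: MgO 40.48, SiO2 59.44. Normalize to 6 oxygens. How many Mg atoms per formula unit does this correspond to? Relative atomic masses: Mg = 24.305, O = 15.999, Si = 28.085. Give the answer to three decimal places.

2.020 Mg apfu

MgO: 40.48/40.304 = 1.00437 mol → 1.00437 mol Mg, 1.00437 mol O.
SiO2: 59.44/60.083 = 0.98930 mol → 0.98930 mol Si, 1.97860 mol O.
Total oxygen = 2.98297 mol. Normalization factor = 6/2.98297 = 2.01142.
Mg per 6 O = 1.00437 × 2.01142 = 2.020.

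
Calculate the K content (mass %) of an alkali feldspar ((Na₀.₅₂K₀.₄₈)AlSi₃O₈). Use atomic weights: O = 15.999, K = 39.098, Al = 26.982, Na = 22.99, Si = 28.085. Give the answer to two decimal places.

M((Na₀.₅₂K₀.₄₈)AlSi₃O₈) = 269.951 g/mol.
K contributes 0.48 × 39.098 = 18.767 g per mole.
18.767/269.951 = 0.0695 → 6.95%.

6.95 mass %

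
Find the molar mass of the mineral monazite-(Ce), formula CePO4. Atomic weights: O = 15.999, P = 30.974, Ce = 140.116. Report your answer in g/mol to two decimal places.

Ce: 1 × 140.116 = 140.1160
P: 1 × 30.974 = 30.9740
O: 4 × 15.999 = 63.9960
Summing the contributions gives the formula mass.

235.09 g/mol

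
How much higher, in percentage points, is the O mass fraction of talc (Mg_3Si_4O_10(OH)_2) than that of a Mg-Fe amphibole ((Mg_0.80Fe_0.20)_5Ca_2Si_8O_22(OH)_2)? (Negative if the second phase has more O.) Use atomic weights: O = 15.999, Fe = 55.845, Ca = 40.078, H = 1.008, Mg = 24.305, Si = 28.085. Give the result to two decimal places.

First mineral: 191.988 g O in 379.259 g formula = 50.62 wt% O.
Second mineral: 383.976 g O in 843.893 g formula = 45.50 wt% O.
50.62% − 45.50% gives a difference of 5.12 percentage points.

5.12 percentage points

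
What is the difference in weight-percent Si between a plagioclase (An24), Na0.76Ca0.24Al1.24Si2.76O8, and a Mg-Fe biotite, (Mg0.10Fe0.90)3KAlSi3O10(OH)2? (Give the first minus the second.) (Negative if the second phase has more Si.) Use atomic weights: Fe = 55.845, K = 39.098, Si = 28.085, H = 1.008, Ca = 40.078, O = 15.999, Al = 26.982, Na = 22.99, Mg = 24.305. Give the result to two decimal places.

12.36 percentage points

M(Na0.76Ca0.24Al1.24Si2.76O8) = 266.055 g/mol, so wt% Si = 77.515/266.055 × 100 = 29.13%.
M((Mg0.10Fe0.90)3KAlSi3O10(OH)2) = 502.412 g/mol, so wt% Si = 84.255/502.412 × 100 = 16.77%.
29.13 − 16.77 = 12.36 pp.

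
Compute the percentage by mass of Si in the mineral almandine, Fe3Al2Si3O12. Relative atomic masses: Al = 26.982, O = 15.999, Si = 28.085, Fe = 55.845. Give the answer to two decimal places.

16.93 mass %

Molar mass of Fe3Al2Si3O12: 3×55.845 + 2×26.982 + 3×28.085 + 12×15.999 = 497.742 g/mol.
Mass of Si per formula unit: 3 × 28.085 = 84.255 g.
Weight fraction Si = 84.255 / 497.742 = 0.1693.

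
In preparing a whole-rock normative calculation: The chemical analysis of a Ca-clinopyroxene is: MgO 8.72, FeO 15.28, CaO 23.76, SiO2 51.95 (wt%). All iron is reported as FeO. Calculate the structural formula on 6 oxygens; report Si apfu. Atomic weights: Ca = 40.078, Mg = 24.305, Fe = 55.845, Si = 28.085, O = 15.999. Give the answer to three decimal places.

2.009 Si apfu

MgO: 8.72/40.304 = 0.21636 mol → 0.21636 mol Mg, 0.21636 mol O.
FeO: 15.28/71.844 = 0.21268 mol → 0.21268 mol Fe, 0.21268 mol O.
CaO: 23.76/56.077 = 0.42370 mol → 0.42370 mol Ca, 0.42370 mol O.
SiO2: 51.95/60.083 = 0.86464 mol → 0.86464 mol Si, 1.72928 mol O.
Total oxygen = 2.58202 mol. Normalization factor = 6/2.58202 = 2.32376.
Si per 6 O = 0.86464 × 2.32376 = 2.009.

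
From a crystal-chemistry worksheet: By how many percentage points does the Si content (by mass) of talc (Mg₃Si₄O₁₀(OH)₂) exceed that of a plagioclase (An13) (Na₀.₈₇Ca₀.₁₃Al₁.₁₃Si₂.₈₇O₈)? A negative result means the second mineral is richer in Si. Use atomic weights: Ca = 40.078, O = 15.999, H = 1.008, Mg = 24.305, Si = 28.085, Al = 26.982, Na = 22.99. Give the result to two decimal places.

-0.88 percentage points

M(Mg₃Si₄O₁₀(OH)₂) = 379.259 g/mol, so wt% Si = 112.340/379.259 × 100 = 29.62%.
M(Na₀.₈₇Ca₀.₁₃Al₁.₁₃Si₂.₈₇O₈) = 264.297 g/mol, so wt% Si = 80.604/264.297 × 100 = 30.50%.
29.62 − 30.50 = -0.88 pp.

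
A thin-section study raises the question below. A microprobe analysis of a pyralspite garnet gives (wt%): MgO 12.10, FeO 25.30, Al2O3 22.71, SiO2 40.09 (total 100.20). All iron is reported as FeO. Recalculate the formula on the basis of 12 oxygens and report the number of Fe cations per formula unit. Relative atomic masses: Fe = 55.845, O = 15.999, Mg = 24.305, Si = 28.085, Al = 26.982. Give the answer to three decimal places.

MgO (M=40.304): mol = 0.30022; Mg = 0.30022, O = 0.30022.
FeO (M=71.844): mol = 0.35215; Fe = 0.35215, O = 0.35215.
Al2O3 (M=101.961): mol = 0.22273; Al = 0.44546, O = 0.66819.
SiO2 (M=60.083): mol = 0.66724; Si = 0.66724, O = 1.33448.
ΣO = 2.65504; factor = 12/ΣO = 4.51971.
Fe apfu = 0.35215 × 4.51971 = 1.592.

1.592 Fe apfu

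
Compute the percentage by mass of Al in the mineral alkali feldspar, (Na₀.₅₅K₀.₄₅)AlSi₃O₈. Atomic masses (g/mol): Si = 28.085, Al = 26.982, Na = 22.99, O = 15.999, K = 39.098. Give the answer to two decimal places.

10.01 mass %

M((Na₀.₅₅K₀.₄₅)AlSi₃O₈) = 269.468 g/mol.
Al contributes 1 × 26.982 = 26.982 g per mole.
26.982/269.468 = 0.1001 → 10.01%.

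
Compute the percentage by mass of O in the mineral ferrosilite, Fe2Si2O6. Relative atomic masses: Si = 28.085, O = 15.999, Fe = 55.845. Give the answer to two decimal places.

36.38 weight percent

M(Fe2Si2O6) = 263.854 g/mol.
O contributes 6 × 15.999 = 95.994 g per mole.
95.994/263.854 = 0.3638 → 36.38%.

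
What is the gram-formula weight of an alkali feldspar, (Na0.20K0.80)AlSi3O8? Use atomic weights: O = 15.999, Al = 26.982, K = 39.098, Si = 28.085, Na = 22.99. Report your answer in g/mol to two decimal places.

M = 0.20*22.99 + 0.80*39.098 + 1*26.982 + 3*28.085 + 8*15.999

275.11 g/mol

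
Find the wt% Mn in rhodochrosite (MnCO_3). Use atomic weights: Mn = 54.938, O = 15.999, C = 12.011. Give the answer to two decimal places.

47.79 weight percent

Formula mass = 1×54.938 + 1×12.011 + 3×15.999 = 114.946 g/mol, of which 54.938 g is Mn.
So Mn makes up 54.938/114.946 = 0.4779 of the mass, i.e. 47.79%.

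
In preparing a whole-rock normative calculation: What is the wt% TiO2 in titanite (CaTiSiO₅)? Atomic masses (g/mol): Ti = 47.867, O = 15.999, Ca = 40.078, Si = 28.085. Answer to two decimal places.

40.74 wt%

Molar mass of CaTiSiO₅ = 1*40.078 + 1*47.867 + 1*28.085 + 5*15.999 = 196.025 g/mol.
Each formula unit contains 1 Ti, equivalent to 1/1 = 1.0000 mol TiO2.
M(TiO2) = 1×47.867 + 2×15.999 = 79.865 g/mol.
Mass of TiO2 per formula unit = 1.0000 × 79.865 = 79.865 g.
TiO2 wt% = 79.865 / 196.025 × 100 = 40.74%.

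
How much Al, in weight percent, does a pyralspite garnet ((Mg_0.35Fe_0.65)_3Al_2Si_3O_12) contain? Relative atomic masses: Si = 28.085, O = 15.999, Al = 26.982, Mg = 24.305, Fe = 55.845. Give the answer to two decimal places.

Formula mass = 1.05·24.305 + 1.95·55.845 + 2·26.982 + 3·28.085 + 12·15.999 = 464.625 g/mol, of which 53.964 g is Al.
So Al makes up 53.964/464.625 = 0.1161 of the mass, i.e. 11.61%.

11.61 weight percent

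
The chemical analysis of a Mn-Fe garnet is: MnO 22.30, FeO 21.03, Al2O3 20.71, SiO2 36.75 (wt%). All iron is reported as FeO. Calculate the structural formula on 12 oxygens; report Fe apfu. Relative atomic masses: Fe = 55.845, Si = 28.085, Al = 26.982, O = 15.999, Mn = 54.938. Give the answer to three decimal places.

MnO (M=70.937): mol = 0.31436; Mn = 0.31436, O = 0.31436.
FeO (M=71.844): mol = 0.29272; Fe = 0.29272, O = 0.29272.
Al2O3 (M=101.961): mol = 0.20312; Al = 0.40624, O = 0.60936.
SiO2 (M=60.083): mol = 0.61165; Si = 0.61165, O = 1.22330.
ΣO = 2.43974; factor = 12/ΣO = 4.91856.
Fe apfu = 0.29272 × 4.91856 = 1.440.

1.440 Fe apfu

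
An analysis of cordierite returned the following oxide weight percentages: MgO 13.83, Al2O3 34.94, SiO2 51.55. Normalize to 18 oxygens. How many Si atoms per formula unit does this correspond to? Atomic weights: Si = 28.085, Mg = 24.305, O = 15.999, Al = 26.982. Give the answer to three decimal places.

5.003 Si apfu

MgO: 13.83/40.304 = 0.34314 mol → 0.34314 mol Mg, 0.34314 mol O.
Al2O3: 34.94/101.961 = 0.34268 mol → 0.68536 mol Al, 1.02804 mol O.
SiO2: 51.55/60.083 = 0.85798 mol → 0.85798 mol Si, 1.71596 mol O.
Total oxygen = 3.08714 mol. Normalization factor = 18/3.08714 = 5.83064.
Si per 18 O = 0.85798 × 5.83064 = 5.003.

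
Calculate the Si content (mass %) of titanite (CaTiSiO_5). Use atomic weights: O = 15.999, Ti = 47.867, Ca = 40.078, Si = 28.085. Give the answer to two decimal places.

Formula mass = 1*40.078 + 1*47.867 + 1*28.085 + 5*15.999 = 196.025 g/mol, of which 28.085 g is Si.
So Si makes up 28.085/196.025 = 0.1433 of the mass, i.e. 14.33%.

14.33 mass %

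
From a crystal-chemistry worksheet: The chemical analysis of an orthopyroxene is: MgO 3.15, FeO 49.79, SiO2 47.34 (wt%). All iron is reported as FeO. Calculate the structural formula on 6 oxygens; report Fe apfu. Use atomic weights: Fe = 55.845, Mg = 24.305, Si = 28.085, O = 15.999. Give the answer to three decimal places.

3.15 wt% MgO ÷ 40.304 g/mol = 0.07816 mol, giving 0.07816 Mg and 0.07816 O.
49.79 wt% FeO ÷ 71.844 g/mol = 0.69303 mol, giving 0.69303 Fe and 0.69303 O.
47.34 wt% SiO2 ÷ 60.083 g/mol = 0.78791 mol, giving 0.78791 Si and 1.57582 O.
Oxygen sums to 2.34701; scaling by 6/2.34701 = 2.55644 puts the formula on 6 O.
Fe: 0.69303 × 2.55644 = 1.772 atoms per formula unit.

1.772 Fe apfu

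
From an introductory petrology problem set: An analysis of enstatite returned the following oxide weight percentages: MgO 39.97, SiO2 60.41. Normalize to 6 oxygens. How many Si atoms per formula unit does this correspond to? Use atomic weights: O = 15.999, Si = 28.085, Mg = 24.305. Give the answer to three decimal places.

2.009 Si apfu

MgO (M=40.304): mol = 0.99171; Mg = 0.99171, O = 0.99171.
SiO2 (M=60.083): mol = 1.00544; Si = 1.00544, O = 2.01088.
ΣO = 3.00259; factor = 6/ΣO = 1.99827.
Si apfu = 1.00544 × 1.99827 = 2.009.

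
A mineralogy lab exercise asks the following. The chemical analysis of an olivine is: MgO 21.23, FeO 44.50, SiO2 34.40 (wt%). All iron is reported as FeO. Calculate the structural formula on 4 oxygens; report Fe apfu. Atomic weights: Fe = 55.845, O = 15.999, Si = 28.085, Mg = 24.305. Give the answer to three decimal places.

MgO (M=40.304): mol = 0.52675; Mg = 0.52675, O = 0.52675.
FeO (M=71.844): mol = 0.61940; Fe = 0.61940, O = 0.61940.
SiO2 (M=60.083): mol = 0.57254; Si = 0.57254, O = 1.14508.
ΣO = 2.29123; factor = 4/ΣO = 1.74579.
Fe apfu = 0.61940 × 1.74579 = 1.081.

1.081 Fe apfu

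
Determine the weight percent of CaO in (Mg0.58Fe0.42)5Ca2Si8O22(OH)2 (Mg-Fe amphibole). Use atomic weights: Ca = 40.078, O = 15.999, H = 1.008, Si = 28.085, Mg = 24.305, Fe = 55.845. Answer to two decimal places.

12.77 wt%

Molar mass of (Mg0.58Fe0.42)5Ca2Si8O22(OH)2 = 2.90*24.305 + 2.10*55.845 + 2*40.078 + 8*28.085 + 24*15.999 + 2*1.008 = 878.587 g/mol.
Each formula unit contains 2 Ca, equivalent to 2/1 = 2.0000 mol CaO.
M(CaO) = 1×40.078 + 1×15.999 = 56.077 g/mol.
Mass of CaO per formula unit = 2.0000 × 56.077 = 112.154 g.
CaO wt% = 112.154 / 878.587 × 100 = 12.77%.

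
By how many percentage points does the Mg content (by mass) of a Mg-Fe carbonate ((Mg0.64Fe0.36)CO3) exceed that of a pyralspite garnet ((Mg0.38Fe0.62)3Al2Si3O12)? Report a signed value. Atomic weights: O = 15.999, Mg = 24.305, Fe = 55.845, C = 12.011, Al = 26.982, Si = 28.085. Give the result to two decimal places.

M((Mg0.64Fe0.36)CO3) = 95.667 g/mol, so wt% Mg = 15.555/95.667 × 100 = 16.26%.
M((Mg0.38Fe0.62)3Al2Si3O12) = 461.786 g/mol, so wt% Mg = 27.708/461.786 × 100 = 6.00%.
16.26 − 6.00 = 10.26 pp.

10.26 percentage points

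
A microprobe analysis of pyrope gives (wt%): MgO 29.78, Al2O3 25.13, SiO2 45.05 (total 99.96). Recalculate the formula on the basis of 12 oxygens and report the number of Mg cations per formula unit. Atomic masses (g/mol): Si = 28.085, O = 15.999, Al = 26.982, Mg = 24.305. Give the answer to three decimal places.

2.977 Mg apfu

29.78 wt% MgO ÷ 40.304 g/mol = 0.73888 mol, giving 0.73888 Mg and 0.73888 O.
25.13 wt% Al2O3 ÷ 101.961 g/mol = 0.24647 mol, giving 0.49294 Al and 0.73941 O.
45.05 wt% SiO2 ÷ 60.083 g/mol = 0.74980 mol, giving 0.74980 Si and 1.49960 O.
Oxygen sums to 2.97789; scaling by 12/2.97789 = 4.02970 puts the formula on 12 O.
Mg: 0.73888 × 4.02970 = 2.977 atoms per formula unit.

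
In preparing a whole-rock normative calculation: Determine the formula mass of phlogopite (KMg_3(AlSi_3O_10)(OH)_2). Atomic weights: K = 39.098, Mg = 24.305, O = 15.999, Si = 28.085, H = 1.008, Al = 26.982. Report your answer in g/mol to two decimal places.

417.25 g/mol

M = 1(39.098) + 3(24.305) + 1(26.982) + 3(28.085) + 12(15.999) + 2(1.008)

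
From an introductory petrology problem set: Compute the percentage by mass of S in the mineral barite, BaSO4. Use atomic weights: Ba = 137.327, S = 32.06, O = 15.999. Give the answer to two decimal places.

13.74 wt%

M(BaSO4) = 233.383 g/mol.
S contributes 1 × 32.06 = 32.060 g per mole.
32.060/233.383 = 0.1374 → 13.74%.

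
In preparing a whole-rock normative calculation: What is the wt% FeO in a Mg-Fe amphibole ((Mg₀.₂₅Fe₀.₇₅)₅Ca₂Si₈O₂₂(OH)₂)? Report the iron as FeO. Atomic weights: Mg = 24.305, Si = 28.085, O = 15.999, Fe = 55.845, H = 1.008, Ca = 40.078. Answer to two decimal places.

28.95 wt%

M((Mg₀.₂₅Fe₀.₇₅)₅Ca₂Si₈O₂₂(OH)₂) = 930.628 g/mol; M(FeO) = 71.844 g/mol.
Moles FeO per formula unit = 3.75 Fe ÷ 1 = 3.7500.
FeO fraction = (3.7500 × 71.844) / 930.628 = 269.415/930.628 = 0.2895.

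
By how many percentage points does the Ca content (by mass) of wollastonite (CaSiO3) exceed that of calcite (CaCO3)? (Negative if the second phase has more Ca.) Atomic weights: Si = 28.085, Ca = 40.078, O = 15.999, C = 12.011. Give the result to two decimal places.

M(CaSiO3) = 116.160 g/mol, so wt% Ca = 40.078/116.160 × 100 = 34.50%.
M(CaCO3) = 100.086 g/mol, so wt% Ca = 40.078/100.086 × 100 = 40.04%.
34.50 − 40.04 = -5.54 pp.

-5.54 percentage points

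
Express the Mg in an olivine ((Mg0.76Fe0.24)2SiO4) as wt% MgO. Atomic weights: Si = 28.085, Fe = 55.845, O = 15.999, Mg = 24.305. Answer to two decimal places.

39.31 wt%

Formula mass = 155.830 g/mol.
1.52 Mg → 1.5200 mol MgO per formula unit; M(MgO) = 40.304, so MgO mass = 61.262 g.
61.262/155.830 × 100 = 39.31 wt%.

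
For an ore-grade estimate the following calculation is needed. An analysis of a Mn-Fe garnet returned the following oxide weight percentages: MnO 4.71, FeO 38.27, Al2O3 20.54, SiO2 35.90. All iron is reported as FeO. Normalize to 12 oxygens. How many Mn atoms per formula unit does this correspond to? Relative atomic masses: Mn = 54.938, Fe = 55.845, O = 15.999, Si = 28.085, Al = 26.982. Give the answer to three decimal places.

0.332 Mn apfu

4.71 wt% MnO ÷ 70.937 g/mol = 0.06640 mol, giving 0.06640 Mn and 0.06640 O.
38.27 wt% FeO ÷ 71.844 g/mol = 0.53268 mol, giving 0.53268 Fe and 0.53268 O.
20.54 wt% Al2O3 ÷ 101.961 g/mol = 0.20145 mol, giving 0.40290 Al and 0.60435 O.
35.90 wt% SiO2 ÷ 60.083 g/mol = 0.59751 mol, giving 0.59751 Si and 1.19502 O.
Oxygen sums to 2.39845; scaling by 12/2.39845 = 5.00323 puts the formula on 12 O.
Mn: 0.06640 × 5.00323 = 0.332 atoms per formula unit.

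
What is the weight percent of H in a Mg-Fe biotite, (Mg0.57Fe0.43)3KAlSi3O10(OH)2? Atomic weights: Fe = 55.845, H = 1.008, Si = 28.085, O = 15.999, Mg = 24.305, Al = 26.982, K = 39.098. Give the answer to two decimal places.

M((Mg0.57Fe0.43)3KAlSi3O10(OH)2) = 457.941 g/mol.
H contributes 2 × 1.008 = 2.016 g per mole.
2.016/457.941 = 0.0044 → 0.44%.

0.44 wt%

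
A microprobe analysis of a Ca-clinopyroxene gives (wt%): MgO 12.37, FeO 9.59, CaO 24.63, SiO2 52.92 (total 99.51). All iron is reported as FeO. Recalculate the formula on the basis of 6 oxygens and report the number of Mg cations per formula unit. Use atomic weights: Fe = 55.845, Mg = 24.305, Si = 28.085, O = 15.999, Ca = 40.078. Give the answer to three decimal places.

0.697 Mg apfu

12.37 wt% MgO ÷ 40.304 g/mol = 0.30692 mol, giving 0.30692 Mg and 0.30692 O.
9.59 wt% FeO ÷ 71.844 g/mol = 0.13348 mol, giving 0.13348 Fe and 0.13348 O.
24.63 wt% CaO ÷ 56.077 g/mol = 0.43922 mol, giving 0.43922 Ca and 0.43922 O.
52.92 wt% SiO2 ÷ 60.083 g/mol = 0.88078 mol, giving 0.88078 Si and 1.76156 O.
Oxygen sums to 2.64118; scaling by 6/2.64118 = 2.27171 puts the formula on 6 O.
Mg: 0.30692 × 2.27171 = 0.697 atoms per formula unit.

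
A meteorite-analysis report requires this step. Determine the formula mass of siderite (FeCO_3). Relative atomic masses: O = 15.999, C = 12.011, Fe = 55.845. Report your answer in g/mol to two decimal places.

115.85 g/mol

Fe: 1 × 55.845 = 55.8450
C: 1 × 12.011 = 12.0110
O: 3 × 15.999 = 47.9970
Summing the contributions gives the formula mass.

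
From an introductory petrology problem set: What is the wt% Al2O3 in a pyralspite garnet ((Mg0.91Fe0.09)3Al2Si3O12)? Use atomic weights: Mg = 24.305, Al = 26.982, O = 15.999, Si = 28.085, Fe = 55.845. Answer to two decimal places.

24.77 wt%

Molar mass of (Mg0.91Fe0.09)3Al2Si3O12 = 2.73*24.305 + 0.27*55.845 + 2*26.982 + 3*28.085 + 12*15.999 = 411.638 g/mol.
Each formula unit contains 2 Al, equivalent to 2/2 = 1.0000 mol Al2O3.
M(Al2O3) = 2×26.982 + 3×15.999 = 101.961 g/mol.
Mass of Al2O3 per formula unit = 1.0000 × 101.961 = 101.961 g.
Al2O3 wt% = 101.961 / 411.638 × 100 = 24.77%.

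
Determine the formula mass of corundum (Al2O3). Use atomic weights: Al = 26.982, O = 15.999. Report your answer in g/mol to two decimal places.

M = 2(26.982) + 3(15.999)

101.96 g/mol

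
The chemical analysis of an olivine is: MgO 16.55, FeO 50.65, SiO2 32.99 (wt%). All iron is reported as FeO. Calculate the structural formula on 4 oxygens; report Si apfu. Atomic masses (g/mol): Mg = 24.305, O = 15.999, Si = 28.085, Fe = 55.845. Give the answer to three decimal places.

0.992 Si apfu

MgO: 16.55/40.304 = 0.41063 mol → 0.41063 mol Mg, 0.41063 mol O.
FeO: 50.65/71.844 = 0.70500 mol → 0.70500 mol Fe, 0.70500 mol O.
SiO2: 32.99/60.083 = 0.54907 mol → 0.54907 mol Si, 1.09814 mol O.
Total oxygen = 2.21377 mol. Normalization factor = 4/2.21377 = 1.80687.
Si per 4 O = 0.54907 × 1.80687 = 0.992.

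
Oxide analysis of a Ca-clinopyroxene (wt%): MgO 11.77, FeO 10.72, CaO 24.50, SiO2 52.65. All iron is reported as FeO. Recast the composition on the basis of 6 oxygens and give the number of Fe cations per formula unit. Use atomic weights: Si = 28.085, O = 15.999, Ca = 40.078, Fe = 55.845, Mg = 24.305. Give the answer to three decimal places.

0.340 Fe apfu

11.77 wt% MgO ÷ 40.304 g/mol = 0.29203 mol, giving 0.29203 Mg and 0.29203 O.
10.72 wt% FeO ÷ 71.844 g/mol = 0.14921 mol, giving 0.14921 Fe and 0.14921 O.
24.50 wt% CaO ÷ 56.077 g/mol = 0.43690 mol, giving 0.43690 Ca and 0.43690 O.
52.65 wt% SiO2 ÷ 60.083 g/mol = 0.87629 mol, giving 0.87629 Si and 1.75258 O.
Oxygen sums to 2.63072; scaling by 6/2.63072 = 2.28074 puts the formula on 6 O.
Fe: 0.14921 × 2.28074 = 0.340 atoms per formula unit.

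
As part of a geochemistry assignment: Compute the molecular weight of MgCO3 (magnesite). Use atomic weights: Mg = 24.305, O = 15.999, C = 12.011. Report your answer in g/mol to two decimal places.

M = 1*24.305 + 1*12.011 + 3*15.999

84.31 g/mol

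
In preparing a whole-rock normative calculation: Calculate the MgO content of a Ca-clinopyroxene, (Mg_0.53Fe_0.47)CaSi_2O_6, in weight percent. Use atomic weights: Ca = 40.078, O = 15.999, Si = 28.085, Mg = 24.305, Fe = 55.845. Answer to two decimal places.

Molar mass of (Mg_0.53Fe_0.47)CaSi_2O_6 = 0.53×24.305 + 0.47×55.845 + 1×40.078 + 2×28.085 + 6×15.999 = 231.371 g/mol.
Each formula unit contains 0.53 Mg, equivalent to 0.53/1 = 0.5300 mol MgO.
M(MgO) = 1×24.305 + 1×15.999 = 40.304 g/mol.
Mass of MgO per formula unit = 0.5300 × 40.304 = 21.361 g.
MgO wt% = 21.361 / 231.371 × 100 = 9.23%.

9.23 wt%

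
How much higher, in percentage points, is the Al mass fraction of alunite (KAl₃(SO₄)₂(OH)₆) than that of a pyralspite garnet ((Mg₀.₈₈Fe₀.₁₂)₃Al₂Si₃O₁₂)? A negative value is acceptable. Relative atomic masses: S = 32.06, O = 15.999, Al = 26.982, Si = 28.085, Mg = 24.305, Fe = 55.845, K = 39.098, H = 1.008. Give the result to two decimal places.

6.52 percentage points

M(KAl₃(SO₄)₂(OH)₆) = 414.198 g/mol, so wt% Al = 80.946/414.198 × 100 = 19.54%.
M((Mg₀.₈₈Fe₀.₁₂)₃Al₂Si₃O₁₂) = 414.476 g/mol, so wt% Al = 53.964/414.476 × 100 = 13.02%.
19.54 − 13.02 = 6.52 pp.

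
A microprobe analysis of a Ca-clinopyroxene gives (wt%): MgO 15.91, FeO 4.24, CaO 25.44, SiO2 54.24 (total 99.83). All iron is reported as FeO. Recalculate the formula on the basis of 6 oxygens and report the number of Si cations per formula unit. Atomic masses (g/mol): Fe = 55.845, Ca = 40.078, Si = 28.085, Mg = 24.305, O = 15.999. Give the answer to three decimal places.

15.91 wt% MgO ÷ 40.304 g/mol = 0.39475 mol, giving 0.39475 Mg and 0.39475 O.
4.24 wt% FeO ÷ 71.844 g/mol = 0.05902 mol, giving 0.05902 Fe and 0.05902 O.
25.44 wt% CaO ÷ 56.077 g/mol = 0.45366 mol, giving 0.45366 Ca and 0.45366 O.
54.24 wt% SiO2 ÷ 60.083 g/mol = 0.90275 mol, giving 0.90275 Si and 1.80550 O.
Oxygen sums to 2.71293; scaling by 6/2.71293 = 2.21163 puts the formula on 6 O.
Si: 0.90275 × 2.21163 = 1.997 atoms per formula unit.

1.997 Si apfu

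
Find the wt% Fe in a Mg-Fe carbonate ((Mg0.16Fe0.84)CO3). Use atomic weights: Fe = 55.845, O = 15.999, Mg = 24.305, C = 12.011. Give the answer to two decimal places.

42.33 weight percent

M((Mg0.16Fe0.84)CO3) = 110.807 g/mol.
Fe contributes 0.84 × 55.845 = 46.910 g per mole.
46.910/110.807 = 0.4233 → 42.33%.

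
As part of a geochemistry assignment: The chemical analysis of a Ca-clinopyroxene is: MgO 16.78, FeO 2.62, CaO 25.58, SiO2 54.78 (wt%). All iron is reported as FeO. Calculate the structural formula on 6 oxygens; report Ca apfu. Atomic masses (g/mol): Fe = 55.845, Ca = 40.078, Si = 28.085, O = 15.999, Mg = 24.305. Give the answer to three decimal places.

1.002 Ca apfu

MgO (M=40.304): mol = 0.41634; Mg = 0.41634, O = 0.41634.
FeO (M=71.844): mol = 0.03647; Fe = 0.03647, O = 0.03647.
CaO (M=56.077): mol = 0.45616; Ca = 0.45616, O = 0.45616.
SiO2 (M=60.083): mol = 0.91174; Si = 0.91174, O = 1.82348.
ΣO = 2.73245; factor = 6/ΣO = 2.19583.
Ca apfu = 0.45616 × 2.19583 = 1.002.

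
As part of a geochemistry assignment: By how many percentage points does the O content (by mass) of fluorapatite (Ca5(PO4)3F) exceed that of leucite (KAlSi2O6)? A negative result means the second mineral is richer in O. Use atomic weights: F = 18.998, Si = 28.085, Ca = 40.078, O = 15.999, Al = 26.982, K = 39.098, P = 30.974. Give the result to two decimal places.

M(Ca5(PO4)3F) = 504.298 g/mol, so wt% O = 191.988/504.298 × 100 = 38.07%.
M(KAlSi2O6) = 218.244 g/mol, so wt% O = 95.994/218.244 × 100 = 43.98%.
38.07 − 43.98 = -5.91 pp.

-5.91 percentage points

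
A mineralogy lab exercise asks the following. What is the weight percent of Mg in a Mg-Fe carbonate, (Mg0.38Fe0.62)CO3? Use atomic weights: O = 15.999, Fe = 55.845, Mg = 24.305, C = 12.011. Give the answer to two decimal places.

Formula mass = 0.38·24.305 + 0.62·55.845 + 1·12.011 + 3·15.999 = 103.868 g/mol, of which 9.236 g is Mg.
So Mg makes up 9.236/103.868 = 0.0889 of the mass, i.e. 8.89%.

8.89 mass %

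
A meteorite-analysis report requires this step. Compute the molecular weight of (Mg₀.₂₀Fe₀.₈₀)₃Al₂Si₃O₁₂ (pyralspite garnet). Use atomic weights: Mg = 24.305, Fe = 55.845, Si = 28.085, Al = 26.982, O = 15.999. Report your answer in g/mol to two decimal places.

478.82 g/mol

The formula mass is the sum 0.60*24.305 + 2.40*55.845 + 2*26.982 + 3*28.085 + 12*15.999.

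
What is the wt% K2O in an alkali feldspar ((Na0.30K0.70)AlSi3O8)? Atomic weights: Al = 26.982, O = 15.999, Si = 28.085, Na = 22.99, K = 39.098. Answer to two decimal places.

M((Na0.30K0.70)AlSi3O8) = 273.495 g/mol; M(K2O) = 94.195 g/mol.
Moles K2O per formula unit = 0.70 K ÷ 2 = 0.3500.
K2O fraction = (0.3500 × 94.195) / 273.495 = 32.968/273.495 = 0.1205.

12.05 wt%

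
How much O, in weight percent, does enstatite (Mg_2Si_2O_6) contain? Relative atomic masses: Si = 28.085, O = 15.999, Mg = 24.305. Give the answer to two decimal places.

Formula mass = 2·24.305 + 2·28.085 + 6·15.999 = 200.774 g/mol, of which 95.994 g is O.
So O makes up 95.994/200.774 = 0.4781 of the mass, i.e. 47.81%.

47.81 weight percent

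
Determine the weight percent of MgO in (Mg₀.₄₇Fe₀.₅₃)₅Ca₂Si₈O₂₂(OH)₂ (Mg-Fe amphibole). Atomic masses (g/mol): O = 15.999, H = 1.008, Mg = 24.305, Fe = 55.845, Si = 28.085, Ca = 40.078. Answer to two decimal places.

Molar mass of (Mg₀.₄₇Fe₀.₅₃)₅Ca₂Si₈O₂₂(OH)₂ = 2.35·24.305 + 2.65·55.845 + 2·40.078 + 8·28.085 + 24·15.999 + 2·1.008 = 895.934 g/mol.
Each formula unit contains 2.35 Mg, equivalent to 2.35/1 = 2.3500 mol MgO.
M(MgO) = 1×24.305 + 1×15.999 = 40.304 g/mol.
Mass of MgO per formula unit = 2.3500 × 40.304 = 94.714 g.
MgO wt% = 94.714 / 895.934 × 100 = 10.57%.

10.57 wt%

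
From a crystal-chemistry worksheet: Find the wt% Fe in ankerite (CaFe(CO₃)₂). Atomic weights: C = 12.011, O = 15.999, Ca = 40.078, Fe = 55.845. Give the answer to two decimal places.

25.86 weight percent

M(CaFe(CO₃)₂) = 215.939 g/mol.
Fe contributes 1 × 55.845 = 55.845 g per mole.
55.845/215.939 = 0.2586 → 25.86%.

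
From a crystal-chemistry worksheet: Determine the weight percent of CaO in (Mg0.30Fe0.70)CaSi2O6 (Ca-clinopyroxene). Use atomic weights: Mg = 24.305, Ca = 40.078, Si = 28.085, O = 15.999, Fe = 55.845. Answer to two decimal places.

23.50 wt%

Molar mass of (Mg0.30Fe0.70)CaSi2O6 = 0.30×24.305 + 0.70×55.845 + 1×40.078 + 2×28.085 + 6×15.999 = 238.625 g/mol.
Each formula unit contains 1 Ca, equivalent to 1/1 = 1.0000 mol CaO.
M(CaO) = 1×40.078 + 1×15.999 = 56.077 g/mol.
Mass of CaO per formula unit = 1.0000 × 56.077 = 56.077 g.
CaO wt% = 56.077 / 238.625 × 100 = 23.50%.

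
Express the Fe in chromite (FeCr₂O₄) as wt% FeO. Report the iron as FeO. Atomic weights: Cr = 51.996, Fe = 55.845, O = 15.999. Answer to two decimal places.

32.10 wt%

M(FeCr₂O₄) = 223.833 g/mol; M(FeO) = 71.844 g/mol.
Moles FeO per formula unit = 1 Fe ÷ 1 = 1.0000.
FeO fraction = (1.0000 × 71.844) / 223.833 = 71.844/223.833 = 0.3210.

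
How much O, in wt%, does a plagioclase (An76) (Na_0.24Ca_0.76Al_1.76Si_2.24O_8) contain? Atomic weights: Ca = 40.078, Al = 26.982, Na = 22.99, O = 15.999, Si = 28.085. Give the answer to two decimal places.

46.65 wt%

Molar mass of Na_0.24Ca_0.76Al_1.76Si_2.24O_8: 0.24·22.99 + 0.76·40.078 + 1.76·26.982 + 2.24·28.085 + 8·15.999 = 274.368 g/mol.
Mass of O per formula unit: 8 × 15.999 = 127.992 g.
Weight fraction O = 127.992 / 274.368 = 0.4665.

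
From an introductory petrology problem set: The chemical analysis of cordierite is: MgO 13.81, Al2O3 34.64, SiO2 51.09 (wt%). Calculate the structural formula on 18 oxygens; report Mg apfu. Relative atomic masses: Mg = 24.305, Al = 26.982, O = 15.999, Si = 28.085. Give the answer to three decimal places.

MgO (M=40.304): mol = 0.34265; Mg = 0.34265, O = 0.34265.
Al2O3 (M=101.961): mol = 0.33974; Al = 0.67948, O = 1.01922.
SiO2 (M=60.083): mol = 0.85032; Si = 0.85032, O = 1.70064.
ΣO = 3.06251; factor = 18/ΣO = 5.87753.
Mg apfu = 0.34265 × 5.87753 = 2.014.

2.014 Mg apfu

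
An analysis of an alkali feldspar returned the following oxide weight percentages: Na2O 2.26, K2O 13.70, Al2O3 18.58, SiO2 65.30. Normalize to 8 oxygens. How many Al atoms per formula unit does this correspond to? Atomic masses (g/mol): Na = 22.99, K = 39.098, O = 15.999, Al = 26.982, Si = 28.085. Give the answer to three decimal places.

1.005 Al apfu

2.26 wt% Na2O ÷ 61.979 g/mol = 0.03646 mol, giving 0.07292 Na and 0.03646 O.
13.70 wt% K2O ÷ 94.195 g/mol = 0.14544 mol, giving 0.29088 K and 0.14544 O.
18.58 wt% Al2O3 ÷ 101.961 g/mol = 0.18223 mol, giving 0.36446 Al and 0.54669 O.
65.30 wt% SiO2 ÷ 60.083 g/mol = 1.08683 mol, giving 1.08683 Si and 2.17366 O.
Oxygen sums to 2.90225; scaling by 8/2.90225 = 2.75648 puts the formula on 8 O.
Al: 0.36446 × 2.75648 = 1.005 atoms per formula unit.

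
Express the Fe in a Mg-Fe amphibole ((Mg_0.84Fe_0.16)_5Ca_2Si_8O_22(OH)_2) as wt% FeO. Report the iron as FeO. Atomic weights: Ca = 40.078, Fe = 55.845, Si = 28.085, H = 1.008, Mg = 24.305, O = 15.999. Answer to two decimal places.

6.86 wt%

Molar mass of (Mg_0.84Fe_0.16)_5Ca_2Si_8O_22(OH)_2 = 4.20×24.305 + 0.80×55.845 + 2×40.078 + 8×28.085 + 24×15.999 + 2×1.008 = 837.585 g/mol.
Each formula unit contains 0.80 Fe, equivalent to 0.80/1 = 0.8000 mol FeO.
M(FeO) = 1×55.845 + 1×15.999 = 71.844 g/mol.
Mass of FeO per formula unit = 0.8000 × 71.844 = 57.475 g.
FeO wt% = 57.475 / 837.585 × 100 = 6.86%.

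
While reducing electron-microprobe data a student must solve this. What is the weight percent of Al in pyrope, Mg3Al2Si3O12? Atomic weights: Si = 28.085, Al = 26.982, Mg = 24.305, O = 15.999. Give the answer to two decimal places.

Molar mass of Mg3Al2Si3O12: 3·24.305 + 2·26.982 + 3·28.085 + 12·15.999 = 403.122 g/mol.
Mass of Al per formula unit: 2 × 26.982 = 53.964 g.
Weight fraction Al = 53.964 / 403.122 = 0.1339.

13.39 mass %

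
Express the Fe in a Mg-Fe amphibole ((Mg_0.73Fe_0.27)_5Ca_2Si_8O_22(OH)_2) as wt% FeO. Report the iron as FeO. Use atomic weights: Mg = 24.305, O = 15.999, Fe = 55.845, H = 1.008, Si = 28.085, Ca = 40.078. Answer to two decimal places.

11.34 wt%

Molar mass of (Mg_0.73Fe_0.27)_5Ca_2Si_8O_22(OH)_2 = 3.65×24.305 + 1.35×55.845 + 2×40.078 + 8×28.085 + 24×15.999 + 2×1.008 = 854.932 g/mol.
Each formula unit contains 1.35 Fe, equivalent to 1.35/1 = 1.3500 mol FeO.
M(FeO) = 1×55.845 + 1×15.999 = 71.844 g/mol.
Mass of FeO per formula unit = 1.3500 × 71.844 = 96.989 g.
FeO wt% = 96.989 / 854.932 × 100 = 11.34%.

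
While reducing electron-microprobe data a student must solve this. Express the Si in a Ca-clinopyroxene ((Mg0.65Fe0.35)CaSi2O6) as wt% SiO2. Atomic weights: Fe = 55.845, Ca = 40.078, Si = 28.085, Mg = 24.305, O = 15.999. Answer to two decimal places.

Molar mass of (Mg0.65Fe0.35)CaSi2O6 = 0.65*24.305 + 0.35*55.845 + 1*40.078 + 2*28.085 + 6*15.999 = 227.586 g/mol.
Each formula unit contains 2 Si, equivalent to 2/1 = 2.0000 mol SiO2.
M(SiO2) = 1×28.085 + 2×15.999 = 60.083 g/mol.
Mass of SiO2 per formula unit = 2.0000 × 60.083 = 120.166 g.
SiO2 wt% = 120.166 / 227.586 × 100 = 52.80%.

52.80 wt%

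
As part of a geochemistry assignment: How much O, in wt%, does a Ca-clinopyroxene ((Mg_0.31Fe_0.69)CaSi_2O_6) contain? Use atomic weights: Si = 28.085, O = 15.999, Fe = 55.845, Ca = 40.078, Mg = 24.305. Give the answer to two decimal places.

Molar mass of (Mg_0.31Fe_0.69)CaSi_2O_6: 0.31·24.305 + 0.69·55.845 + 1·40.078 + 2·28.085 + 6·15.999 = 238.310 g/mol.
Mass of O per formula unit: 6 × 15.999 = 95.994 g.
Weight fraction O = 95.994 / 238.310 = 0.4028.

40.28 wt%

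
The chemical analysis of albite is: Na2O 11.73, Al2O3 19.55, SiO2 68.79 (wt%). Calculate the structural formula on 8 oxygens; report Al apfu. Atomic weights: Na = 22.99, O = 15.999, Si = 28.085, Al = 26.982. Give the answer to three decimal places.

1.004 Al apfu

11.73 wt% Na2O ÷ 61.979 g/mol = 0.18926 mol, giving 0.37852 Na and 0.18926 O.
19.55 wt% Al2O3 ÷ 101.961 g/mol = 0.19174 mol, giving 0.38348 Al and 0.57522 O.
68.79 wt% SiO2 ÷ 60.083 g/mol = 1.14492 mol, giving 1.14492 Si and 2.28984 O.
Oxygen sums to 3.05432; scaling by 8/3.05432 = 2.61924 puts the formula on 8 O.
Al: 0.38348 × 2.61924 = 1.004 atoms per formula unit.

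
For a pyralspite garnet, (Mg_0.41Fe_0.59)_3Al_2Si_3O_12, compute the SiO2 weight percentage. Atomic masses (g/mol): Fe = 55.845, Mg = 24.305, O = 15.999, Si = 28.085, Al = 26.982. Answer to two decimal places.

M((Mg_0.41Fe_0.59)_3Al_2Si_3O_12) = 458.948 g/mol; M(SiO2) = 60.083 g/mol.
Moles SiO2 per formula unit = 3 Si ÷ 1 = 3.0000.
SiO2 fraction = (3.0000 × 60.083) / 458.948 = 180.249/458.948 = 0.3927.

39.27 wt%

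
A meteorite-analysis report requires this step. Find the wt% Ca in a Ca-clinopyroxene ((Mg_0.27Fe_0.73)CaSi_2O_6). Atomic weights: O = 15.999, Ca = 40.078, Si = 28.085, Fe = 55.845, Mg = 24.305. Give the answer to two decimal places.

16.73 mass %

M((Mg_0.27Fe_0.73)CaSi_2O_6) = 239.571 g/mol.
Ca contributes 1 × 40.078 = 40.078 g per mole.
40.078/239.571 = 0.1673 → 16.73%.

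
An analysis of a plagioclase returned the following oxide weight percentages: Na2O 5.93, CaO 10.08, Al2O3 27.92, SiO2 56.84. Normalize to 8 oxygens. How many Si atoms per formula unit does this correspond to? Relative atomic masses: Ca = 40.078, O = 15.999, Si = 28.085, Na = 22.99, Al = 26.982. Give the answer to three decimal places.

2.532 Si apfu

Na2O: 5.93/61.979 = 0.09568 mol → 0.19136 mol Na, 0.09568 mol O.
CaO: 10.08/56.077 = 0.17975 mol → 0.17975 mol Ca, 0.17975 mol O.
Al2O3: 27.92/101.961 = 0.27383 mol → 0.54766 mol Al, 0.82149 mol O.
SiO2: 56.84/60.083 = 0.94602 mol → 0.94602 mol Si, 1.89204 mol O.
Total oxygen = 2.98896 mol. Normalization factor = 8/2.98896 = 2.67652.
Si per 8 O = 0.94602 × 2.67652 = 2.532.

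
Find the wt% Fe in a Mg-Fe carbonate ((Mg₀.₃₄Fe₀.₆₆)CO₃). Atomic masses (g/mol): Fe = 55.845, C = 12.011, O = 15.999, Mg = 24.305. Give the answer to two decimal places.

Molar mass of (Mg₀.₃₄Fe₀.₆₆)CO₃: 0.34×24.305 + 0.66×55.845 + 1×12.011 + 3×15.999 = 105.129 g/mol.
Mass of Fe per formula unit: 0.66 × 55.845 = 36.858 g.
Weight fraction Fe = 36.858 / 105.129 = 0.3506.

35.06 weight percent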